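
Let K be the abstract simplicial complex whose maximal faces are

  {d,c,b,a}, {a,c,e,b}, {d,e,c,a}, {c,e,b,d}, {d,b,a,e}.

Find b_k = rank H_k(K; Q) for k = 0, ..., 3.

Fix the vertex order a < b < c < d < e and write every simplex with vertices in increasing order. Then dim K = 3 and the simplices of K are:

  0-simplices (5): a, b, c, d, e
  1-simplices (10): ab, ac, ad, ae, bc, bd, be, cd, ce, de
  2-simplices (10): abc, abd, abe, acd, ace, ade, bcd, bce, bde, cde
  3-simplices (5): abcd, abce, abde, acde, bcde

Hence C_0 ≅ Z^5, C_1 ≅ Z^10, C_2 ≅ Z^10, C_3 ≅ Z^5.

The boundary map ∂_1: C_1 → C_0 is given by ∂[p,q] = [q] − [p]. For instance
  ∂be = e − b.
The 5×10 boundary matrix has rank 4 and Smith normal form diag(1,1,1,1).

Boundary ∂_2: C_2 → C_1 maps a triangle to the signed sum of its edges. For instance
  ∂cde = de − ce + cd,
  ∂abd = bd − ad + ab.
The resulting 10×10 matrix has rank 6, and its Smith normal form has invariant factors (1,1,1,1,1,1).

∂_3: C_3 → C_2 sends each 3-simplex σ to the alternating sum Σ_i (−1)^i (σ with its i-th vertex removed). For instance
  ∂acde = cde − ade + ace − acd,
  ∂bcde = cde − bde + bce − bcd.
This gives a 10×5 integer matrix of rank 4; reducing to Smith normal form yields diagonal entries (1,1,1,1).

From H_k ≅ ker(∂_k) / im(∂_{k+1}) we obtain:

  H_0: rank C_0 − rank ∂_1 = 5 − 4 = 1, and the invariant factors of ∂_1 are all 1, so H_0 = Z.
  H_1: rank ker ∂_1 − rank ∂_2 = (10 − 4) − 6 = 0, and the invariant factors of ∂_2 are all 1, so H_1 = 0.
  H_2: rank ker ∂_2 − rank ∂_3 = (10 − 6) − 4 = 0, and the invariant factors of ∂_3 are all 1, so H_2 = 0.
  H_3: rank ker ∂_3 − rank ∂_4 = (5 − 4) − 0 = 1, and there is no ∂_4, so H_3 = Z.

As a check, the Euler characteristic is 5 − 10 + 10 − 5 = 0, which agrees with 1 − 0 + 0 − 1 = 0.

Hence the Betti numbers are b_0 = 1, b_1 = 0, b_2 = 0, b_3 = 1.

b_0 = 1, b_1 = 0, b_2 = 0, b_3 = 1.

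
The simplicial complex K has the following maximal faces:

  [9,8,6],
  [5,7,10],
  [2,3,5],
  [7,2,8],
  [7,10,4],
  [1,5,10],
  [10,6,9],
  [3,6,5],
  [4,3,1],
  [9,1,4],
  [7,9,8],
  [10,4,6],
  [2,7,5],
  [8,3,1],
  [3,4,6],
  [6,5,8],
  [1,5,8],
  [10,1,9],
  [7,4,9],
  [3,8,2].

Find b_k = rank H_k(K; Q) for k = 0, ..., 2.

Order the vertices as 1 < 2 < 3 < 4 < 5 < 6 < 7 < 8 < 9 < 10. Listing each simplex with vertices in this order, K has dimension 2 with simplices:

  0-simplices (10): [1], [2], [3], [4], [5], [6], [7], [8], [9], [10]
  1-simplices (30): (30 of them)
  2-simplices (20): (20 of them)

giving chain groups C_0 ≅ Z^10, C_1 ≅ Z^30, C_2 ≅ Z^20.

∂_1: C_1 → C_0 sends each edge [p,q] (with p < q) to q − p. For instance
  ∂[1,3] = [3] − [1].
The 10×30 boundary matrix has rank 9 and Smith normal form diag(1,1,1,1,1,1,1,1,1).

∂_2: C_2 → C_1 maps a triangle to the signed sum of its edges. For instance
  ∂[1,4,9] = [4,9] − [1,9] + [1,4],
  ∂[6,9,10] = [9,10] − [6,10] + [6,9].
As a 30×20 matrix over Z this has rank 20, with invariant factors (1,1,1,1,1,1,1,1,1,1,1,1,1,1,1,1,1,1,1,2).

Now H_k = ker ∂_k / im ∂_{k+1}, so:

  H_0: rank C_0 − rank ∂_1 = 10 − 9 = 1, and the invariant factors of ∂_1 are all 1, so H_0 ≅ Z.
  H_1: rank ker ∂_1 − rank ∂_2 = (30 − 9) − 20 = 1, and ∂_2 has invariant factor 2 > 1, so H_1 ≅ Z ⊕ Z/2.
  H_2: rank ker ∂_2 − rank ∂_3 = (20 − 20) − 0 = 0, and there is no ∂_3, so H_2 ≅ 0.

Hence the Betti numbers are b_0 = 1, b_1 = 1, b_2 = 0.

b_0 = 1, b_1 = 1, b_2 = 0.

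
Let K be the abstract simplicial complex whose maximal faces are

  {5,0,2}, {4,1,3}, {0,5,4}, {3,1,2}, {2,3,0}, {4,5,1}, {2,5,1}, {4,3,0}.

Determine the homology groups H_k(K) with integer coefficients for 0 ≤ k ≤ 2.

Take the total order 0 < 1 < 2 < 3 < 4 < 5 on the vertex set. Then K (dimension 2) consists of the simplices:

  0-simplices (6): [0], [1], [2], [3], [4], [5]
  1-simplices (12): [0,2], [0,3], [0,4], [0,5], [1,2], [1,3], [1,4], [1,5], [2,3], [2,5], [3,4], [4,5]
  2-simplices (8): [0,2,3], [0,2,5], [0,3,4], [0,4,5], [1,2,3], [1,2,5], [1,3,4], [1,4,5]

giving chain groups C_0 ≅ Z^6, C_1 ≅ Z^12, C_2 ≅ Z^8.

The boundary map ∂_1: C_1 → C_0 maps an edge to its endpoints' difference, ∂[p,q] = q − p.
The 6×12 boundary matrix has rank 5 and Smith normal form diag(1,1,1,1,1).

∂_2: C_2 → C_1 acts by ∂[p,q,r] = [q,r] − [p,r] + [p,q]. For instance
  ∂[0,2,5] = [2,5] − [0,5] + [0,2],
  ∂[1,3,4] = [3,4] − [1,4] + [1,3].
The 12×8 boundary matrix has rank 7 and Smith normal form diag(1,1,1,1,1,1,1).

Computing H_k = (kernel of ∂_k) / (image of ∂_{k+1}):

  H_0: rank C_0 − rank ∂_1 = 6 − 5 = 1, and the invariant factors of ∂_1 are all 1, so H_0 ≅ Z.
  H_1: rank ker ∂_1 − rank ∂_2 = (12 − 5) − 7 = 0, and the invariant factors of ∂_2 are all 1, so H_1 ≅ 0.
  H_2: rank ker ∂_2 − rank ∂_3 = (8 − 7) − 0 = 1, and there is no ∂_3, so H_2 ≅ Z.

H_0 = Z,  H_1 = 0,  H_2 = Z.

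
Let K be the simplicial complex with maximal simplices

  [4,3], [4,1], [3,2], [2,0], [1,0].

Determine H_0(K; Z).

Fix the vertex order 0 < 1 < 2 < 3 < 4 and write every simplex with vertices in increasing order. Then dim K = 1 and the simplices of K are:

  0-simplices (5): [0], [1], [2], [3], [4]
  1-simplices (5): [0,1], [0,2], [1,4], [2,3], [3,4]

Hence C_0 ≅ Z^5, C_1 ≅ Z^5.

The boundary map ∂_1: C_1 → C_0 is given by ∂[p,q] = [q] − [p]. For instance
  ∂[3,4] = [4] − [3].
The resulting 5×5 matrix has rank 4, and its Smith normal form has invariant factors (1,1,1,1).

Now H_k = ker ∂_k / im ∂_{k+1}, so:

  H_0: rank C_0 − rank ∂_1 = 5 − 4 = 1, and the invariant factors of ∂_1 are all 1, so H_0 = Z.

H_0 = Z.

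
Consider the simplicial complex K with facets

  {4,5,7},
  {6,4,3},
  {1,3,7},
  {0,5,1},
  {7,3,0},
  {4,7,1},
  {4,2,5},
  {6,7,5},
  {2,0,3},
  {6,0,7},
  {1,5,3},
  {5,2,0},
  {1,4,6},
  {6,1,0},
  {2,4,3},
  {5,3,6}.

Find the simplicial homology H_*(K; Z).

H_0 ≅ Z,  H_1 ≅ Z^2,  H_2 ≅ Z.

Order the vertices as 0 < 1 < 2 < 3 < 4 < 5 < 6 < 7. Listing each simplex with vertices in this order, K has dimension 2 with simplices:

  0-simplices (8): [0], [1], [2], [3], [4], [5], [6], [7]
  1-simplices (24): (24 of them)
  2-simplices (16): [0,1,5], [0,1,6], [0,2,3], [0,2,5], [0,3,7], [0,6,7], [1,3,5], [1,3,7], [1,4,6], [1,4,7], [2,3,4], [2,4,5], [3,4,6], [3,5,6], [4,5,7], [5,6,7]

giving chain groups C_0 ≅ Z^8, C_1 ≅ Z^24, C_2 ≅ Z^16.

Boundary ∂_1: C_1 → C_0 is given by ∂[p,q] = [q] − [p].
The 8×24 boundary matrix has rank 7 and Smith normal form diag(1,1,1,1,1,1,1).

Boundary ∂_2: C_2 → C_1 maps a triangle to the signed sum of its edges. For instance
  ∂[0,3,7] = [3,7] − [0,7] + [0,3],
  ∂[1,3,7] = [3,7] − [1,7] + [1,3].
The 24×16 boundary matrix has rank 15 and Smith normal form diag(1,1,1,1,1,1,1,1,1,1,1,1,1,1,1).

From H_k ≅ ker(∂_k) / im(∂_{k+1}) we obtain:

  H_0: rank C_0 − rank ∂_1 = 8 − 7 = 1, and the invariant factors of ∂_1 are all 1, so H_0 ≅ Z.
  H_1: rank ker ∂_1 − rank ∂_2 = (24 − 7) − 15 = 2, and the invariant factors of ∂_2 are all 1, so H_1 ≅ Z^2.
  H_2: rank ker ∂_2 − rank ∂_3 = (16 − 15) − 0 = 1, and there is no ∂_3, so H_2 ≅ Z.

As a check, the Euler characteristic is 8 − 24 + 16 = 0, which agrees with 1 − 2 + 1 = 0.
(K is a triangulation of the torus T^2.)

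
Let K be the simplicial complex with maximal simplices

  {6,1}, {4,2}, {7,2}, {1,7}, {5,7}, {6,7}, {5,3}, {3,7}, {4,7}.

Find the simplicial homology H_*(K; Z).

Fix the vertex order 1 < 2 < 3 < 4 < 5 < 6 < 7 and write every simplex with vertices in increasing order. Then dim K = 1 and the simplices of K are:

  0-simplices (7): [1], [2], [3], [4], [5], [6], [7]
  1-simplices (9): [1,6], [1,7], [2,4], [2,7], [3,5], [3,7], [4,7], [5,7], [6,7]

so the chain groups are C_0 ≅ Z^7, C_1 ≅ Z^9.

The boundary map ∂_1: C_1 → C_0 is given by ∂[p,q] = [q] − [p].
As a 7×9 matrix over Z this has rank 6, with invariant factors (1,1,1,1,1,1).

Now H_k = ker ∂_k / im ∂_{k+1}, so:

  H_0: rank C_0 − rank ∂_1 = 7 − 6 = 1, and the invariant factors of ∂_1 are all 1, so H_0 = Z.
  H_1: rank ker ∂_1 − rank ∂_2 = (9 − 6) − 0 = 3, and there is no ∂_2, so H_1 = Z^3.

As a check, the Euler characteristic is 7 − 9 = -2, which agrees with 1 − 3 = -2.

H_0 = Z,  H_1 = Z^3.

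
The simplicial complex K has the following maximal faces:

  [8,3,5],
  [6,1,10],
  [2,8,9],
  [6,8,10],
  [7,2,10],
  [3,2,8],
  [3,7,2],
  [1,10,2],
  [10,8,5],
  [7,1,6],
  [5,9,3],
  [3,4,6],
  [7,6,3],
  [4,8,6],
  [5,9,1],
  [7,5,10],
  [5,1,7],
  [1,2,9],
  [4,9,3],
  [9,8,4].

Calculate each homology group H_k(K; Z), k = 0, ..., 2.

H_0 ≅ Z,  H_1 ≅ Z ⊕ Z/2Z,  H_2 = 0.

Fix the vertex order 1 < 2 < 3 < 4 < 5 < 6 < 7 < 8 < 9 < 10 and write every simplex with vertices in increasing order. Then dim K = 2 and the simplices of K are:

  0-simplices (10): [1], [2], [3], [4], [5], [6], [7], [8], [9], [10]
  1-simplices (30): (30 of them)
  2-simplices (20): (20 of them)

giving chain groups C_0 ≅ Z^10, C_1 ≅ Z^30, C_2 ≅ Z^20.

The boundary map ∂_1: C_1 → C_0 is given by ∂[p,q] = [q] − [p].
This gives a 10×30 integer matrix of rank 9; reducing to Smith normal form yields diagonal entries (1,1,1,1,1,1,1,1,1).

∂_2: C_2 → C_1 maps a triangle to the signed sum of its edges. For instance
  ∂[3,6,7] = [6,7] − [3,7] + [3,6],
  ∂[5,7,10] = [7,10] − [5,10] + [5,7].
The resulting 30×20 matrix has rank 20, and its Smith normal form has invariant factors (1,1,1,1,1,1,1,1,1,1,1,1,1,1,1,1,1,1,1,2).

From H_k ≅ ker(∂_k) / im(∂_{k+1}) we obtain:

  H_0: rank C_0 − rank ∂_1 = 10 − 9 = 1, and the invariant factors of ∂_1 are all 1, so H_0 ≅ Z.
  H_1: rank ker ∂_1 − rank ∂_2 = (30 − 9) − 20 = 1, and ∂_2 has invariant factor 2 > 1, so H_1 ≅ Z ⊕ Z/2Z.
  H_2: rank ker ∂_2 − rank ∂_3 = (20 − 20) − 0 = 0, and there is no ∂_3, so H_2 ≅ 0.

(K is a triangulation of the Klein bottle.)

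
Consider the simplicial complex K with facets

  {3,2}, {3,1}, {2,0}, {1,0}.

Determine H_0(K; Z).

We work with the vertex ordering 0 < 1 < 2 < 3. The simplices of K, each written with vertices in increasing order, are:

  0-simplices (4): [0], [1], [2], [3]
  1-simplices (4): [0,1], [0,2], [1,3], [2,3]

so the chain groups are C_0 ≅ Z^4, C_1 ≅ Z^4.

The boundary map ∂_1: C_1 → C_0 maps an edge to its endpoints' difference, ∂[p,q] = q − p.
This gives a 4×4 integer matrix of rank 3; reducing to Smith normal form yields diagonal entries (1,1,1).

From H_k ≅ ker(∂_k) / im(∂_{k+1}) we obtain:

  H_0: rank C_0 − rank ∂_1 = 4 − 3 = 1, and the invariant factors of ∂_1 are all 1, so H_0 = Z.

H_0 ≅ Z.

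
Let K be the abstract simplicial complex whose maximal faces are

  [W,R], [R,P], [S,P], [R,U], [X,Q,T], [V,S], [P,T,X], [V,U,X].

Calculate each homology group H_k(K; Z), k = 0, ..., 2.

H_0 ≅ Z,  H_1 ≅ Z^2,  H_2 = 0.

Fix the vertex order P < Q < R < S < T < U < V < W < X and write every simplex with vertices in increasing order. Then dim K = 2 and the simplices of K are:

  0-simplices (9): P, Q, R, S, T, U, V, W, X
  1-simplices (13): PR, PS, PT, PX, QT, QX, RU, RW, SV, TX, UV, UX, VX
  2-simplices (3): PTX, QTX, UVX

giving chain groups C_0 ≅ Z^9, C_1 ≅ Z^13, C_2 ≅ Z^3.

Boundary ∂_1: C_1 → C_0 is given by ∂[p,q] = [q] − [p]. For instance
  ∂UV = V − U.
This gives a 9×13 integer matrix of rank 8; reducing to Smith normal form yields diagonal entries (1,1,1,1,1,1,1,1).

The boundary map ∂_2: C_2 → C_1 sends each 2-simplex [p,q,r] to [q,r] − [p,r] + [p,q]. For instance
  ∂UVX = VX − UX + UV,
  ∂QTX = TX − QX + QT.
As a 13×3 matrix over Z this has rank 3, with invariant factors (1,1,1).

Reading off H_k = ker ∂_k / im ∂_{k+1}:

  H_0: rank C_0 − rank ∂_1 = 9 − 8 = 1, and the invariant factors of ∂_1 are all 1, so H_0 ≅ Z.
  H_1: rank ker ∂_1 − rank ∂_2 = (13 − 8) − 3 = 2, and the invariant factors of ∂_2 are all 1, so H_1 ≅ Z^2.
  H_2: rank ker ∂_2 − rank ∂_3 = (3 − 3) − 0 = 0, and there is no ∂_3, so H_2 ≅ 0.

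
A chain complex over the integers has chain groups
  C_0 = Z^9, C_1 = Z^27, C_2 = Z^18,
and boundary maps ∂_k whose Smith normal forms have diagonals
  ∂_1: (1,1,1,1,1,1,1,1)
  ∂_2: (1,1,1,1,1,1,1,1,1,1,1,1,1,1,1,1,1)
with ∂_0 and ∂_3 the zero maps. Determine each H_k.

H_0 ≅ Z,  H_1 ≅ Z^2,  H_2 ≅ Z.

H_0: b_0 = 9 − 0 − 8 = 1; torsion from ∂_1 factors > 1: none. So H_0 ≅ Z.
H_1: b_1 = 27 − 8 − 17 = 2; torsion from ∂_2 factors > 1: none. So H_1 ≅ Z^2.
H_2: b_2 = 18 − 17 − 0 = 1; torsion from ∂_3 factors > 1: none. So H_2 ≅ Z.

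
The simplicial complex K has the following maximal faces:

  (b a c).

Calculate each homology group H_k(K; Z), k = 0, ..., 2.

We work with the vertex ordering a < b < c. The simplices of K, each written with vertices in increasing order, are:

  0-simplices (3): a, b, c
  1-simplices (3): ab, ac, bc
  2-simplices (1): abc

so the chain groups are C_0 ≅ Z^3, C_1 ≅ Z^3, C_2 ≅ Z^1.

∂_1: C_1 → C_0 is given by ∂[p,q] = [q] − [p].
This gives a 3×3 integer matrix of rank 2; reducing to Smith normal form yields diagonal entries (1,1).

∂_2: C_2 → C_1 acts by ∂[p,q,r] = [q,r] − [p,r] + [p,q]. For instance
  ∂abc = bc − ac + ab.
This gives a 3×1 integer matrix of rank 1; reducing to Smith normal form yields diagonal entries (1).

Now H_k = ker ∂_k / im ∂_{k+1}, so:

  H_0: rank C_0 − rank ∂_1 = 3 − 2 = 1, and the invariant factors of ∂_1 are all 1, so H_0 = Z.
  H_1: rank ker ∂_1 − rank ∂_2 = (3 − 2) − 1 = 0, and the invariant factors of ∂_2 are all 1, so H_1 = 0.
  H_2: rank ker ∂_2 − rank ∂_3 = (1 − 1) − 0 = 0, and there is no ∂_3, so H_2 = 0.

As a check, the Euler characteristic is 3 − 3 + 1 = 1, which agrees with 1 − 0 + 0 = 1.

H_0 ≅ Z,  H_1 = 0,  H_2 = 0.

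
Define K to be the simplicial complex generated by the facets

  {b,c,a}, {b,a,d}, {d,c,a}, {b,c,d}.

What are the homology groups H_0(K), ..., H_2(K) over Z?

H_0 = Z,  H_1 = 0,  H_2 = Z.

We work with the vertex ordering a < b < c < d. The simplices of K, each written with vertices in increasing order, are:

  0-simplices (4): a, b, c, d
  1-simplices (6): ab, ac, ad, bc, bd, cd
  2-simplices (4): abc, abd, acd, bcd

Hence C_0 ≅ Z^4, C_1 ≅ Z^6, C_2 ≅ Z^4.

∂_1: C_1 → C_0 maps an edge to its endpoints' difference, ∂[p,q] = q − p. For instance
  ∂ab = b − a.
This gives a 4×6 integer matrix of rank 3; reducing to Smith normal form yields diagonal entries (1,1,1).

The boundary map ∂_2: C_2 → C_1 maps a triangle to the signed sum of its edges. For instance
  ∂abc = bc − ac + ab,
  ∂abd = bd − ad + ab.
The resulting 6×4 matrix has rank 3, and its Smith normal form has invariant factors (1,1,1).

Computing H_k = (kernel of ∂_k) / (image of ∂_{k+1}):

  H_0: rank C_0 − rank ∂_1 = 4 − 3 = 1, and the invariant factors of ∂_1 are all 1, so H_0 ≅ Z.
  H_1: rank ker ∂_1 − rank ∂_2 = (6 − 3) − 3 = 0, and the invariant factors of ∂_2 are all 1, so H_1 ≅ 0.
  H_2: rank ker ∂_2 − rank ∂_3 = (4 − 3) − 0 = 1, and there is no ∂_3, so H_2 ≅ Z.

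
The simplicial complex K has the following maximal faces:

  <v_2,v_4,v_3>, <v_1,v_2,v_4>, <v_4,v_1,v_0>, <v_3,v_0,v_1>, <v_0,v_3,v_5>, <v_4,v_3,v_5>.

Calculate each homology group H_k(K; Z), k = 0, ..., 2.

We work with the vertex ordering v_0 < v_1 < v_2 < v_3 < v_4 < v_5. The simplices of K, each written with vertices in increasing order, are:

  0-simplices (6): [v_0], [v_1], [v_2], [v_3], [v_4], [v_5]
  1-simplices (12): [v_0,v_1], [v_0,v_3], [v_0,v_4], [v_0,v_5], [v_1,v_2], [v_1,v_3], [v_1,v_4], [v_2,v_3], [v_2,v_4], [v_3,v_4], [v_3,v_5], [v_4,v_5]
  2-simplices (6): [v_0,v_1,v_3], [v_0,v_1,v_4], [v_0,v_3,v_5], [v_1,v_2,v_4], [v_2,v_3,v_4], [v_3,v_4,v_5]

giving chain groups C_0 ≅ Z^6, C_1 ≅ Z^12, C_2 ≅ Z^6.

The boundary map ∂_1: C_1 → C_0 sends each edge [p,q] (with p < q) to q − p. For instance
  ∂[v_2,v_4] = [v_4] − [v_2].
The resulting 6×12 matrix has rank 5, and its Smith normal form has invariant factors (1,1,1,1,1).

Boundary ∂_2: C_2 → C_1 sends each 2-simplex [p,q,r] to [q,r] − [p,r] + [p,q]. For instance
  ∂[v_1,v_2,v_4] = [v_2,v_4] − [v_1,v_4] + [v_1,v_2],
  ∂[v_0,v_1,v_4] = [v_1,v_4] − [v_0,v_4] + [v_0,v_1].
The 12×6 boundary matrix has rank 6 and Smith normal form diag(1,1,1,1,1,1).

Reading off H_k = ker ∂_k / im ∂_{k+1}:

  H_0: rank C_0 − rank ∂_1 = 6 − 5 = 1, and the invariant factors of ∂_1 are all 1, so H_0 ≅ Z.
  H_1: rank ker ∂_1 − rank ∂_2 = (12 − 5) − 6 = 1, and the invariant factors of ∂_2 are all 1, so H_1 ≅ Z.
  H_2: rank ker ∂_2 − rank ∂_3 = (6 − 6) − 0 = 0, and there is no ∂_3, so H_2 ≅ 0.

As a check, the Euler characteristic is 6 − 12 + 6 = 0, which agrees with 1 − 1 + 0 = 0.

H_0 = Z,  H_1 = Z,  H_2 = 0.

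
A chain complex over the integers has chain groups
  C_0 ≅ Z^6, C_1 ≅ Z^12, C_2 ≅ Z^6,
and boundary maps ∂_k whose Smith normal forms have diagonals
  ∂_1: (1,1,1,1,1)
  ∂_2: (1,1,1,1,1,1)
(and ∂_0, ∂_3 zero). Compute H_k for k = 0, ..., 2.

H_0 ≅ Z,  H_1 ≅ Z,  H_2 = 0.

H_0: b_0 = 6 − 0 − 5 = 1; torsion from ∂_1 factors > 1: none. So H_0 ≅ Z.
H_1: b_1 = 12 − 5 − 6 = 1; torsion from ∂_2 factors > 1: none. So H_1 ≅ Z.
H_2: b_2 = 6 − 6 − 0 = 0; torsion from ∂_3 factors > 1: none. So H_2 ≅ 0.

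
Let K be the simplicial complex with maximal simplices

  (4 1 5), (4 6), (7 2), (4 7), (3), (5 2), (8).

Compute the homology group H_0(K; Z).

Fix the vertex order 1 < 2 < 3 < 4 < 5 < 6 < 7 < 8 and write every simplex with vertices in increasing order. Then dim K = 2 and the simplices of K are:

  0-simplices (8): [1], [2], [3], [4], [5], [6], [7], [8]
  1-simplices (7): [1,4], [1,5], [2,5], [2,7], [4,5], [4,6], [4,7]
  2-simplices (1): [1,4,5]

giving chain groups C_0 ≅ Z^8, C_1 ≅ Z^7, C_2 ≅ Z^1.

Boundary ∂_1: C_1 → C_0 sends each edge [p,q] (with p < q) to q − p. For instance
  ∂[2,5] = [5] − [2].
The 8×7 boundary matrix has rank 5 and Smith normal form diag(1,1,1,1,1).

The boundary map ∂_2: C_2 → C_1 acts by ∂[p,q,r] = [q,r] − [p,r] + [p,q]. For instance
  ∂[1,4,5] = [4,5] − [1,5] + [1,4].
This gives a 7×1 integer matrix of rank 1; reducing to Smith normal form yields diagonal entries (1).

Reading off H_k = ker ∂_k / im ∂_{k+1}:

  H_0: rank C_0 − rank ∂_1 = 8 − 5 = 3, and the invariant factors of ∂_1 are all 1, so H_0 ≅ Z^3.

H_0 ≅ Z^3.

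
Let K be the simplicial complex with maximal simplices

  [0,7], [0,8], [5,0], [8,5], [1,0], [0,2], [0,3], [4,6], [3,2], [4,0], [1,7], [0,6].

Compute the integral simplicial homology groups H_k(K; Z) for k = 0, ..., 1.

We work with the vertex ordering 0 < 1 < 2 < 3 < 4 < 5 < 6 < 7 < 8. The simplices of K, each written with vertices in increasing order, are:

  0-simplices (9): [0], [1], [2], [3], [4], [5], [6], [7], [8]
  1-simplices (12): [0,1], [0,2], [0,3], [0,4], [0,5], [0,6], [0,7], [0,8], [1,7], [2,3], [4,6], [5,8]

so the chain groups are C_0 ≅ Z^9, C_1 ≅ Z^12.

∂_1: C_1 → C_0 maps an edge to its endpoints' difference, ∂[p,q] = q − p. For instance
  ∂[0,6] = [6] − [0].
This gives a 9×12 integer matrix of rank 8; reducing to Smith normal form yields diagonal entries (1,1,1,1,1,1,1,1).

Now H_k = ker ∂_k / im ∂_{k+1}, so:

  H_0: rank C_0 − rank ∂_1 = 9 − 8 = 1, and the invariant factors of ∂_1 are all 1, so H_0 ≅ Z.
  H_1: rank ker ∂_1 − rank ∂_2 = (12 − 8) − 0 = 4, and there is no ∂_2, so H_1 ≅ Z^4.

As a check, the Euler characteristic is 9 − 12 = -3, which agrees with 1 − 4 = -3.

H_0 ≅ Z,  H_1 ≅ Z^4.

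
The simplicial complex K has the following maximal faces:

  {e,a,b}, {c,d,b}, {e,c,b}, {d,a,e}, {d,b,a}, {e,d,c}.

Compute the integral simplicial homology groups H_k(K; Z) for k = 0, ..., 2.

H_0 ≅ Z,  H_1 = 0,  H_2 ≅ Z.

We work with the vertex ordering a < b < c < d < e. The simplices of K, each written with vertices in increasing order, are:

  0-simplices (5): a, b, c, d, e
  1-simplices (9): ab, ad, ae, bc, bd, be, cd, ce, de
  2-simplices (6): abd, abe, ade, bcd, bce, cde

giving chain groups C_0 ≅ Z^5, C_1 ≅ Z^9, C_2 ≅ Z^6.

The boundary map ∂_1: C_1 → C_0 maps an edge to its endpoints' difference, ∂[p,q] = q − p. For instance
  ∂bd = d − b.
As a 5×9 matrix over Z this has rank 4, with invariant factors (1,1,1,1).

∂_2: C_2 → C_1 acts by ∂[p,q,r] = [q,r] − [p,r] + [p,q]. For instance
  ∂bcd = cd − bd + bc,
  ∂bce = ce − be + bc.
The resulting 9×6 matrix has rank 5, and its Smith normal form has invariant factors (1,1,1,1,1).

From H_k ≅ ker(∂_k) / im(∂_{k+1}) we obtain:

  H_0: rank C_0 − rank ∂_1 = 5 − 4 = 1, and the invariant factors of ∂_1 are all 1, so H_0 = Z.
  H_1: rank ker ∂_1 − rank ∂_2 = (9 − 4) − 5 = 0, and the invariant factors of ∂_2 are all 1, so H_1 = 0.
  H_2: rank ker ∂_2 − rank ∂_3 = (6 − 5) − 0 = 1, and there is no ∂_3, so H_2 = Z.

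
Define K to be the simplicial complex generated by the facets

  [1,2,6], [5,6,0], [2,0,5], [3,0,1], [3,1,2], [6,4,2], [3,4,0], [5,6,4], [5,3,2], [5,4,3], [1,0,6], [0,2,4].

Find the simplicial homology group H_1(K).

Fix the vertex order 0 < 1 < 2 < 3 < 4 < 5 < 6 and write every simplex with vertices in increasing order. Then dim K = 2 and the simplices of K are:

  0-simplices (7): [0], [1], [2], [3], [4], [5], [6]
  1-simplices (18): [0,1], [0,2], [0,3], [0,4], [0,5], [0,6], [1,2], [1,3], [1,6], [2,3], [2,4], [2,5], [2,6], [3,4], [3,5], [4,5], [4,6], [5,6]
  2-simplices (12): [0,1,3], [0,1,6], [0,2,4], [0,2,5], [0,3,4], [0,5,6], [1,2,3], [1,2,6], [2,3,5], [2,4,6], [3,4,5], [4,5,6]

giving chain groups C_0 ≅ Z^7, C_1 ≅ Z^18, C_2 ≅ Z^12.

The boundary map ∂_1: C_1 → C_0 is given by ∂[p,q] = [q] − [p].
The resulting 7×18 matrix has rank 6, and its Smith normal form has invariant factors (1,1,1,1,1,1).

∂_2: C_2 → C_1 acts by ∂[p,q,r] = [q,r] − [p,r] + [p,q]. For instance
  ∂[2,4,6] = [4,6] − [2,6] + [2,4],
  ∂[0,1,6] = [1,6] − [0,6] + [0,1].
This gives a 18×12 integer matrix of rank 12; reducing to Smith normal form yields diagonal entries (1,1,1,1,1,1,1,1,1,1,1,2).

From H_k ≅ ker(∂_k) / im(∂_{k+1}) we obtain:

  H_1: rank ker ∂_1 − rank ∂_2 = (18 − 6) − 12 = 0, and ∂_2 has invariant factor 2 > 1, so H_1 ≅ Z/2.

H_1 = Z/2.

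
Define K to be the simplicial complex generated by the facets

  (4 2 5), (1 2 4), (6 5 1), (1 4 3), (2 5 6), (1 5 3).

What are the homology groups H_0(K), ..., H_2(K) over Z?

H_0 ≅ Z,  H_1 ≅ Z,  H_2 = 0.

K has 6 vertices, 12 edges, 6 triangles.
rank ∂_0 = 0, rank ∂_1 = 5 ⇒ b_0 = 6 − 0 − 5 = 1; all invariant factors of ∂_1 are 1 so no torsion. So H_0 ≅ Z.
rank ∂_1 = 5, rank ∂_2 = 6 ⇒ b_1 = 12 − 5 − 6 = 1; all invariant factors of ∂_2 are 1 so no torsion. So H_1 ≅ Z.
rank ∂_2 = 6, rank ∂_3 = 0 ⇒ b_2 = 6 − 6 − 0 = 0. So H_2 ≅ 0.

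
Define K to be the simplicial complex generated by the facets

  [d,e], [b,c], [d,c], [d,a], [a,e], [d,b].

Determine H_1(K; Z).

H_1 = Z^2.

Take the total order a < b < c < d < e on the vertex set. Then K (dimension 1) consists of the simplices:

  0-simplices (5): a, b, c, d, e
  1-simplices (6): ad, ae, bc, bd, cd, de

so the chain groups are C_0 ≅ Z^5, C_1 ≅ Z^6.

Boundary ∂_1: C_1 → C_0 sends each edge [p,q] (with p < q) to q − p. For instance
  ∂de = e − d.
The resulting 5×6 matrix has rank 4, and its Smith normal form has invariant factors (1,1,1,1).

Reading off H_k = ker ∂_k / im ∂_{k+1}:

  H_1: rank ker ∂_1 − rank ∂_2 = (6 − 4) − 0 = 2, and there is no ∂_2, so H_1 ≅ Z^2.

(K is a triangulation of a wedge of 2 circles.)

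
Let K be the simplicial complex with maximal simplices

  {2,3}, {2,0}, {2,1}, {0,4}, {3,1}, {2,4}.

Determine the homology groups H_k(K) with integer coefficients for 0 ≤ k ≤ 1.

K has 5 vertices, 6 edges.
rank ∂_0 = 0, rank ∂_1 = 4 ⇒ b_0 = 5 − 0 − 4 = 1; all invariant factors of ∂_1 are 1 so no torsion. So H_0 ≅ Z.
rank ∂_1 = 4, rank ∂_2 = 0 ⇒ b_1 = 6 − 4 − 0 = 2. So H_1 ≅ Z^2.

H_0 ≅ Z,  H_1 ≅ Z^2.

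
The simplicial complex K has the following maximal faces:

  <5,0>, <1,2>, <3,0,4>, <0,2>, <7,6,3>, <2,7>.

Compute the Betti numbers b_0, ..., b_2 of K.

Take the total order 0 < 1 < 2 < 3 < 4 < 5 < 6 < 7 on the vertex set. Then K (dimension 2) consists of the simplices:

  0-simplices (8): [0], [1], [2], [3], [4], [5], [6], [7]
  1-simplices (10): [0,2], [0,3], [0,4], [0,5], [1,2], [2,7], [3,4], [3,6], [3,7], [6,7]
  2-simplices (2): [0,3,4], [3,6,7]

Hence C_0 ≅ Z^8, C_1 ≅ Z^10, C_2 ≅ Z^2.

The boundary map ∂_1: C_1 → C_0 is given by ∂[p,q] = [q] − [p]. For instance
  ∂[2,7] = [7] − [2].
The resulting 8×10 matrix has rank 7, and its Smith normal form has invariant factors (1,1,1,1,1,1,1).

Boundary ∂_2: C_2 → C_1 sends each 2-simplex [p,q,r] to [q,r] − [p,r] + [p,q]. For instance
  ∂[0,3,4] = [3,4] − [0,4] + [0,3],
  ∂[3,6,7] = [6,7] − [3,7] + [3,6].
As a 10×2 matrix over Z this has rank 2, with invariant factors (1,1).

From H_k ≅ ker(∂_k) / im(∂_{k+1}) we obtain:

  H_0: rank C_0 − rank ∂_1 = 8 − 7 = 1, and the invariant factors of ∂_1 are all 1, so H_0 = Z.
  H_1: rank ker ∂_1 − rank ∂_2 = (10 − 7) − 2 = 1, and the invariant factors of ∂_2 are all 1, so H_1 = Z.
  H_2: rank ker ∂_2 − rank ∂_3 = (2 − 2) − 0 = 0, and there is no ∂_3, so H_2 = 0.

As a check, the Euler characteristic is 8 − 10 + 2 = 0, which agrees with 1 − 1 + 0 = 0.

Hence the Betti numbers are b_0 = 1, b_1 = 1, b_2 = 0.

b_0 = 1, b_1 = 1, b_2 = 0.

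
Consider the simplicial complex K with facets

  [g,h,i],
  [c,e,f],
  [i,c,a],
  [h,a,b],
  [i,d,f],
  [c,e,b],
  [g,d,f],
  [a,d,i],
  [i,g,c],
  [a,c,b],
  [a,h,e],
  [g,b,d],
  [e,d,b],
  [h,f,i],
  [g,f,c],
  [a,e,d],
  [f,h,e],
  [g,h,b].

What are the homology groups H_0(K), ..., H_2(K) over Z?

H_0 ≅ Z,  H_1 ≅ Z ⊕ Z/2Z,  H_2 = 0.

Take the total order a < b < c < d < e < f < g < h < i on the vertex set. Then K (dimension 2) consists of the simplices:

  0-simplices (9): a, b, c, d, e, f, g, h, i
  1-simplices (27): ab, ac, ad, ae, ah, ai, bc, bd, be, bg, bh, ce, cf, cg, ci, de, df, dg, di, ef, eh, fg, fh, fi, gh, gi, hi
  2-simplices (18): abc, abh, aci, ade, adi, aeh, bce, bde, bdg, bgh, cef, cfg, cgi, dfg, dfi, efh, fhi, ghi

so the chain groups are C_0 ≅ Z^9, C_1 ≅ Z^27, C_2 ≅ Z^18.

Boundary ∂_1: C_1 → C_0 sends each edge [p,q] (with p < q) to q − p. For instance
  ∂de = e − d.
As a 9×27 matrix over Z this has rank 8, with invariant factors (1,1,1,1,1,1,1,1).

Boundary ∂_2: C_2 → C_1 sends each 2-simplex [p,q,r] to [q,r] − [p,r] + [p,q]. For instance
  ∂cfg = fg − cg + cf,
  ∂cgi = gi − ci + cg.
This gives a 27×18 integer matrix of rank 18; reducing to Smith normal form yields diagonal entries (1,1,1,1,1,1,1,1,1,1,1,1,1,1,1,1,1,2).

Computing H_k = (kernel of ∂_k) / (image of ∂_{k+1}):

  H_0: rank C_0 − rank ∂_1 = 9 − 8 = 1, and the invariant factors of ∂_1 are all 1, so H_0 ≅ Z.
  H_1: rank ker ∂_1 − rank ∂_2 = (27 − 8) − 18 = 1, and ∂_2 has invariant factor 2 > 1, so H_1 ≅ Z ⊕ Z/2Z.
  H_2: rank ker ∂_2 − rank ∂_3 = (18 − 18) − 0 = 0, and there is no ∂_3, so H_2 ≅ 0.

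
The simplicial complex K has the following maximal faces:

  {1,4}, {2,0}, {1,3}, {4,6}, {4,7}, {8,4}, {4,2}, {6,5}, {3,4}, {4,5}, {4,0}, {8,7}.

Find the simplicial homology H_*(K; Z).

Order the vertices as 0 < 1 < 2 < 3 < 4 < 5 < 6 < 7 < 8. Listing each simplex with vertices in this order, K has dimension 1 with simplices:

  0-simplices (9): [0], [1], [2], [3], [4], [5], [6], [7], [8]
  1-simplices (12): [0,2], [0,4], [1,3], [1,4], [2,4], [3,4], [4,5], [4,6], [4,7], [4,8], [5,6], [7,8]

Hence C_0 ≅ Z^9, C_1 ≅ Z^12.

The boundary map ∂_1: C_1 → C_0 is given by ∂[p,q] = [q] − [p].
As a 9×12 matrix over Z this has rank 8, with invariant factors (1,1,1,1,1,1,1,1).

Computing H_k = (kernel of ∂_k) / (image of ∂_{k+1}):

  H_0: rank C_0 − rank ∂_1 = 9 − 8 = 1, and the invariant factors of ∂_1 are all 1, so H_0 ≅ Z.
  H_1: rank ker ∂_1 − rank ∂_2 = (12 − 8) − 0 = 4, and there is no ∂_2, so H_1 ≅ Z^4.

H_0 = Z,  H_1 = Z^4.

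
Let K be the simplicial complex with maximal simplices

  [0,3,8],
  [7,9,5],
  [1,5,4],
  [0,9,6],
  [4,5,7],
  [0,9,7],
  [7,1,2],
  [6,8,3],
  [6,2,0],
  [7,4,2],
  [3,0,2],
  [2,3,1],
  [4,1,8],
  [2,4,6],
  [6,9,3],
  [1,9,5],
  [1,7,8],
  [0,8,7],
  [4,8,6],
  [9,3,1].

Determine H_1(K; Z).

Fix the vertex order 0 < 1 < 2 < 3 < 4 < 5 < 6 < 7 < 8 < 9 and write every simplex with vertices in increasing order. Then dim K = 2 and the simplices of K are:

  0-simplices (10): [0], [1], [2], [3], [4], [5], [6], [7], [8], [9]
  1-simplices (30): (30 of them)
  2-simplices (20): (20 of them)

so the chain groups are C_0 ≅ Z^10, C_1 ≅ Z^30, C_2 ≅ Z^20.

The boundary map ∂_1: C_1 → C_0 is given by ∂[p,q] = [q] − [p]. For instance
  ∂[4,7] = [7] − [4].
As a 10×30 matrix over Z this has rank 9, with invariant factors (1,1,1,1,1,1,1,1,1).

The boundary map ∂_2: C_2 → C_1 acts by ∂[p,q,r] = [q,r] − [p,r] + [p,q]. For instance
  ∂[3,6,8] = [6,8] − [3,8] + [3,6],
  ∂[1,7,8] = [7,8] − [1,8] + [1,7].
The resulting 30×20 matrix has rank 20, and its Smith normal form has invariant factors (1,1,1,1,1,1,1,1,1,1,1,1,1,1,1,1,1,1,1,2).

From H_k ≅ ker(∂_k) / im(∂_{k+1}) we obtain:

  H_1: rank ker ∂_1 − rank ∂_2 = (30 − 9) − 20 = 1, and ∂_2 has invariant factor 2 > 1, so H_1 = Z ⊕ Z/2Z.

H_1 ≅ Z ⊕ Z/2Z.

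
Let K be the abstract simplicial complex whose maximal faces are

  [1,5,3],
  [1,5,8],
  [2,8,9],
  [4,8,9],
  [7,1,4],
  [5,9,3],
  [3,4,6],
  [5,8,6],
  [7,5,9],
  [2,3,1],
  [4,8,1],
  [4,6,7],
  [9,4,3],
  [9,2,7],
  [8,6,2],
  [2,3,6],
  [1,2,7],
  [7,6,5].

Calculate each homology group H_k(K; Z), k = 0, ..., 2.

H_0 = Z,  H_1 = Z^2,  H_2 = Z.

Fix the vertex order 1 < 2 < 3 < 4 < 5 < 6 < 7 < 8 < 9 and write every simplex with vertices in increasing order. Then dim K = 2 and the simplices of K are:

  0-simplices (9): [1], [2], [3], [4], [5], [6], [7], [8], [9]
  1-simplices (27): (27 of them)
  2-simplices (18): [1,2,3], [1,2,7], [1,3,5], [1,4,7], [1,4,8], [1,5,8], [2,3,6], [2,6,8], [2,7,9], [2,8,9], [3,4,6], [3,4,9], [3,5,9], [4,6,7], [4,8,9], [5,6,7], [5,6,8], [5,7,9]

Hence C_0 ≅ Z^9, C_1 ≅ Z^27, C_2 ≅ Z^18.

The boundary map ∂_1: C_1 → C_0 maps an edge to its endpoints' difference, ∂[p,q] = q − p.
The 9×27 boundary matrix has rank 8 and Smith normal form diag(1,1,1,1,1,1,1,1).

Boundary ∂_2: C_2 → C_1 acts by ∂[p,q,r] = [q,r] − [p,r] + [p,q]. For instance
  ∂[5,7,9] = [7,9] − [5,9] + [5,7],
  ∂[4,8,9] = [8,9] − [4,9] + [4,8].
The 27×18 boundary matrix has rank 17 and Smith normal form diag(1,1,1,1,1,1,1,1,1,1,1,1,1,1,1,1,1).

Computing H_k = (kernel of ∂_k) / (image of ∂_{k+1}):

  H_0: rank C_0 − rank ∂_1 = 9 − 8 = 1, and the invariant factors of ∂_1 are all 1, so H_0 ≅ Z.
  H_1: rank ker ∂_1 − rank ∂_2 = (27 − 8) − 17 = 2, and the invariant factors of ∂_2 are all 1, so H_1 ≅ Z^2.
  H_2: rank ker ∂_2 − rank ∂_3 = (18 − 17) − 0 = 1, and there is no ∂_3, so H_2 ≅ Z.

(K is a triangulation of the torus T^2.)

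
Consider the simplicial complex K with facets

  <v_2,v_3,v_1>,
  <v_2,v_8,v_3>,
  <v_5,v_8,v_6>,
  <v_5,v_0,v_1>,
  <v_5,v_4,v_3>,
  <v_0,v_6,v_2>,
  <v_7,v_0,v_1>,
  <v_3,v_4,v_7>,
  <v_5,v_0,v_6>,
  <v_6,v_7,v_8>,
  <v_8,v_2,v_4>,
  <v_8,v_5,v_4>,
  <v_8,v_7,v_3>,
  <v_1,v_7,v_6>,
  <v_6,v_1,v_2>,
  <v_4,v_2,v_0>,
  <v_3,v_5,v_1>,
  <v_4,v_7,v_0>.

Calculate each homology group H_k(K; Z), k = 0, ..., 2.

K has 9 vertices, 27 edges, 18 triangles.
rank ∂_0 = 0, rank ∂_1 = 8 ⇒ b_0 = 9 − 0 − 8 = 1; all invariant factors of ∂_1 are 1 so no torsion. So H_0 = Z.
rank ∂_1 = 8, rank ∂_2 = 18 ⇒ b_1 = 27 − 8 − 18 = 1; ∂_2 has invariant factor(s) [2] giving torsion. So H_1 = Z × Z/2.
rank ∂_2 = 18, rank ∂_3 = 0 ⇒ b_2 = 18 − 18 − 0 = 0. So H_2 = 0.

H_0 ≅ Z,  H_1 ≅ Z × Z/2,  H_2 = 0.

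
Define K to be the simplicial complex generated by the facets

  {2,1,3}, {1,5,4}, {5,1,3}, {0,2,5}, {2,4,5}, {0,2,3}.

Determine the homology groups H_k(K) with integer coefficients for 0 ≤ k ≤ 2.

H_0 ≅ Z,  H_1 ≅ Z,  H_2 = 0.

We work with the vertex ordering 0 < 1 < 2 < 3 < 4 < 5. The simplices of K, each written with vertices in increasing order, are:

  0-simplices (6): [0], [1], [2], [3], [4], [5]
  1-simplices (12): [0,2], [0,3], [0,5], [1,2], [1,3], [1,4], [1,5], [2,3], [2,4], [2,5], [3,5], [4,5]
  2-simplices (6): [0,2,3], [0,2,5], [1,2,3], [1,3,5], [1,4,5], [2,4,5]

giving chain groups C_0 ≅ Z^6, C_1 ≅ Z^12, C_2 ≅ Z^6.

The boundary map ∂_1: C_1 → C_0 maps an edge to its endpoints' difference, ∂[p,q] = q − p.
This gives a 6×12 integer matrix of rank 5; reducing to Smith normal form yields diagonal entries (1,1,1,1,1).

∂_2: C_2 → C_1 acts by ∂[p,q,r] = [q,r] − [p,r] + [p,q]. For instance
  ∂[0,2,3] = [2,3] − [0,3] + [0,2],
  ∂[2,4,5] = [4,5] − [2,5] + [2,4].
The 12×6 boundary matrix has rank 6 and Smith normal form diag(1,1,1,1,1,1).

From H_k ≅ ker(∂_k) / im(∂_{k+1}) we obtain:

  H_0: rank C_0 − rank ∂_1 = 6 − 5 = 1, and the invariant factors of ∂_1 are all 1, so H_0 = Z.
  H_1: rank ker ∂_1 − rank ∂_2 = (12 − 5) − 6 = 1, and the invariant factors of ∂_2 are all 1, so H_1 = Z.
  H_2: rank ker ∂_2 − rank ∂_3 = (6 − 6) − 0 = 0, and there is no ∂_3, so H_2 = 0.

As a check, the Euler characteristic is 6 − 12 + 6 = 0, which agrees with 1 − 1 + 0 = 0.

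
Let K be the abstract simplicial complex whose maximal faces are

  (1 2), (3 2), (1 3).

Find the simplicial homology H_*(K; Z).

H_0 = Z,  H_1 = Z.

K has 3 vertices, 3 edges.
rank ∂_0 = 0, rank ∂_1 = 2 ⇒ b_0 = 3 − 0 − 2 = 1; all invariant factors of ∂_1 are 1 so no torsion. So H_0 ≅ Z.
rank ∂_1 = 2, rank ∂_2 = 0 ⇒ b_1 = 3 − 2 − 0 = 1. So H_1 ≅ Z.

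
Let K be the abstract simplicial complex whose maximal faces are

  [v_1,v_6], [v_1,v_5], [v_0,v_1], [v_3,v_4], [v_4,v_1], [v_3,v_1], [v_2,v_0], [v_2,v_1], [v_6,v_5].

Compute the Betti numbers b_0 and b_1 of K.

b_0 = 1, b_1 = 3.

Fix the vertex order v_0 < v_1 < v_2 < v_3 < v_4 < v_5 < v_6 and write every simplex with vertices in increasing order. Then dim K = 1 and the simplices of K are:

  0-simplices (7): [v_0], [v_1], [v_2], [v_3], [v_4], [v_5], [v_6]
  1-simplices (9): [v_0,v_1], [v_0,v_2], [v_1,v_2], [v_1,v_3], [v_1,v_4], [v_1,v_5], [v_1,v_6], [v_3,v_4], [v_5,v_6]

Hence C_0 ≅ Z^7, C_1 ≅ Z^9.

Boundary ∂_1: C_1 → C_0 maps an edge to its endpoints' difference, ∂[p,q] = q − p. For instance
  ∂[v_0,v_1] = [v_1] − [v_0].
As a 7×9 matrix over Z this has rank 6, with invariant factors (1,1,1,1,1,1).

Computing H_k = (kernel of ∂_k) / (image of ∂_{k+1}):

  H_0: rank C_0 − rank ∂_1 = 7 − 6 = 1, and the invariant factors of ∂_1 are all 1, so H_0 ≅ Z.
  H_1: rank ker ∂_1 − rank ∂_2 = (9 − 6) − 0 = 3, and there is no ∂_2, so H_1 ≅ Z^3.

As a check, the Euler characteristic is 7 − 9 = -2, which agrees with 1 − 3 = -2.

Hence the Betti numbers are b_0 = 1, b_1 = 3.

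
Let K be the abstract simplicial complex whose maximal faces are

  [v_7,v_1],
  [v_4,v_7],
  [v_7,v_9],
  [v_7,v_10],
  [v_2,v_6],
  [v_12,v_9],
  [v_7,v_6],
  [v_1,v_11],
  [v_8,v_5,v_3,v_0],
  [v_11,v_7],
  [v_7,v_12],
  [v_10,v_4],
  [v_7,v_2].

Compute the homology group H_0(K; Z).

H_0 ≅ Z^2.

Order the vertices as v_0 < v_1 < v_2 < v_3 < v_4 < v_5 < v_6 < v_7 < v_8 < v_9 < v_10 < v_11 < v_12. Listing each simplex with vertices in this order, K has dimension 3 with simplices:

  0-simplices (13): [v_0], [v_1], [v_2], [v_3], [v_4], [v_5], [v_6], [v_7], [v_8], [v_9], [v_10], [v_11], [v_12]
  1-simplices (18): (18 of them)
  2-simplices (4): [v_0,v_3,v_5], [v_0,v_3,v_8], [v_0,v_5,v_8], [v_3,v_5,v_8]
  3-simplices (1): [v_0,v_3,v_5,v_8]

Hence C_0 ≅ Z^13, C_1 ≅ Z^18, C_2 ≅ Z^4, C_3 ≅ Z^1.

The boundary map ∂_1: C_1 → C_0 sends each edge [p,q] (with p < q) to q − p. For instance
  ∂[v_7,v_10] = [v_10] − [v_7].
This gives a 13×18 integer matrix of rank 11; reducing to Smith normal form yields diagonal entries (1,1,1,1,1,1,1,1,1,1,1).

∂_2: C_2 → C_1 acts by ∂[p,q,r] = [q,r] − [p,r] + [p,q]. For instance
  ∂[v_0,v_3,v_5] = [v_3,v_5] − [v_0,v_5] + [v_0,v_3],
  ∂[v_3,v_5,v_8] = [v_5,v_8] − [v_3,v_8] + [v_3,v_5].
The resulting 18×4 matrix has rank 3, and its Smith normal form has invariant factors (1,1,1).

Boundary ∂_3: C_3 → C_2 sends each 3-simplex σ to the alternating sum Σ_i (−1)^i (σ with its i-th vertex removed). For instance
  ∂[v_0,v_3,v_5,v_8] = [v_3,v_5,v_8] − [v_0,v_5,v_8] + [v_0,v_3,v_8] − [v_0,v_3,v_5].
The 4×1 boundary matrix has rank 1 and Smith normal form diag(1).

From H_k ≅ ker(∂_k) / im(∂_{k+1}) we obtain:

  H_0: rank C_0 − rank ∂_1 = 13 − 11 = 2, and the invariant factors of ∂_1 are all 1, so H_0 = Z^2.

(K is a triangulation of the disjoint union of a wedge of 4 circles and the 3-simplex.)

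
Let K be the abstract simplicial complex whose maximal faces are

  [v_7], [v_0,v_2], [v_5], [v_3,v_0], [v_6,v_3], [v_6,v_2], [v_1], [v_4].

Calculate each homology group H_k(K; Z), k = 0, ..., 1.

Take the total order v_0 < v_1 < v_2 < v_3 < v_4 < v_5 < v_6 < v_7 on the vertex set. Then K (dimension 1) consists of the simplices:

  0-simplices (8): [v_0], [v_1], [v_2], [v_3], [v_4], [v_5], [v_6], [v_7]
  1-simplices (4): [v_0,v_2], [v_0,v_3], [v_2,v_6], [v_3,v_6]

giving chain groups C_0 ≅ Z^8, C_1 ≅ Z^4.

Boundary ∂_1: C_1 → C_0 sends each edge [p,q] (with p < q) to q − p.
As a 8×4 matrix over Z this has rank 3, with invariant factors (1,1,1).

From H_k ≅ ker(∂_k) / im(∂_{k+1}) we obtain:

  H_0: rank C_0 − rank ∂_1 = 8 − 3 = 5, and the invariant factors of ∂_1 are all 1, so H_0 ≅ Z^5.
  H_1: rank ker ∂_1 − rank ∂_2 = (4 − 3) − 0 = 1, and there is no ∂_2, so H_1 ≅ Z.

As a check, the Euler characteristic is 8 − 4 = 4, which agrees with 5 − 1 = 4.
(K is a triangulation of the disjoint union of a set of 4 points and the circle S^1.)

H_0 ≅ Z^5,  H_1 ≅ Z.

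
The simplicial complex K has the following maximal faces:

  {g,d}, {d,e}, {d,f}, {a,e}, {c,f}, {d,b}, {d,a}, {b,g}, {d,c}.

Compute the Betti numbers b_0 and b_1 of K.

b_0 = 1, b_1 = 3.

Order the vertices as a < b < c < d < e < f < g. Listing each simplex with vertices in this order, K has dimension 1 with simplices:

  0-simplices (7): a, b, c, d, e, f, g
  1-simplices (9): ad, ae, bd, bg, cd, cf, de, df, dg

giving chain groups C_0 ≅ Z^7, C_1 ≅ Z^9.

∂_1: C_1 → C_0 maps an edge to its endpoints' difference, ∂[p,q] = q − p. For instance
  ∂bd = d − b.
As a 7×9 matrix over Z this has rank 6, with invariant factors (1,1,1,1,1,1).

From H_k ≅ ker(∂_k) / im(∂_{k+1}) we obtain:

  H_0: rank C_0 − rank ∂_1 = 7 − 6 = 1, and the invariant factors of ∂_1 are all 1, so H_0 = Z.
  H_1: rank ker ∂_1 − rank ∂_2 = (9 − 6) − 0 = 3, and there is no ∂_2, so H_1 = Z^3.

Hence the Betti numbers are b_0 = 1, b_1 = 3.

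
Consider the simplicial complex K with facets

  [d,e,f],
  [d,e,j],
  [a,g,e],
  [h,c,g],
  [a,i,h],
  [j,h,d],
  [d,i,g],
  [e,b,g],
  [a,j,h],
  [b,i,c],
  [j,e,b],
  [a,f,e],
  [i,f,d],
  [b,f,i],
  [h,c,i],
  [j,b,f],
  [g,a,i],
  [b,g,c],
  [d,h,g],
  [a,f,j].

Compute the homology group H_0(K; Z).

H_0 ≅ Z.

Fix the vertex order a < b < c < d < e < f < g < h < i < j and write every simplex with vertices in increasing order. Then dim K = 2 and the simplices of K are:

  0-simplices (10): a, b, c, d, e, f, g, h, i, j
  1-simplices (30): ae, af, ag, ah, ai, aj, bc, be, bf, bg, bi, bj, cg, ch, ci, de, df, dg, dh, di, dj, ef, eg, ej, fi, fj, gh, gi, hi, hj
  2-simplices (20): aef, aeg, afj, agi, ahi, ahj, bcg, bci, beg, bej, bfi, bfj, cgh, chi, def, dej, dfi, dgh, dgi, dhj

so the chain groups are C_0 ≅ Z^10, C_1 ≅ Z^30, C_2 ≅ Z^20.

The boundary map ∂_1: C_1 → C_0 is given by ∂[p,q] = [q] − [p].
This gives a 10×30 integer matrix of rank 9; reducing to Smith normal form yields diagonal entries (1,1,1,1,1,1,1,1,1).

∂_2: C_2 → C_1 acts by ∂[p,q,r] = [q,r] − [p,r] + [p,q]. For instance
  ∂dgh = gh − dh + dg,
  ∂ahj = hj − aj + ah.
This gives a 30×20 integer matrix of rank 20; reducing to Smith normal form yields diagonal entries (1,1,1,1,1,1,1,1,1,1,1,1,1,1,1,1,1,1,1,2).

From H_k ≅ ker(∂_k) / im(∂_{k+1}) we obtain:

  H_0: rank C_0 − rank ∂_1 = 10 − 9 = 1, and the invariant factors of ∂_1 are all 1, so H_0 = Z.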